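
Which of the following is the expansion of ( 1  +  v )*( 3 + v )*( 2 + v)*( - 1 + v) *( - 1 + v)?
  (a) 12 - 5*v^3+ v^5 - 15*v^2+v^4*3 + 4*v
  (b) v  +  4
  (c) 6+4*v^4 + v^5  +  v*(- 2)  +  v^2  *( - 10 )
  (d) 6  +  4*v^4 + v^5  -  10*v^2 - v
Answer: d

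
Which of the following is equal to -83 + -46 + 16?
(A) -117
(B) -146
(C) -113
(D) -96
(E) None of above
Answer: C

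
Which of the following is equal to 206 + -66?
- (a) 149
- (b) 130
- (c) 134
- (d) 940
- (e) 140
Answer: e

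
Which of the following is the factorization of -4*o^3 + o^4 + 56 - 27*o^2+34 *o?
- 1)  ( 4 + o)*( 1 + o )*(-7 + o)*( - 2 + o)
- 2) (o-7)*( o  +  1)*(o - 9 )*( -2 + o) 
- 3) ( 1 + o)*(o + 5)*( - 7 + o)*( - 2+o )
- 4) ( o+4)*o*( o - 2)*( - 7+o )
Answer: 1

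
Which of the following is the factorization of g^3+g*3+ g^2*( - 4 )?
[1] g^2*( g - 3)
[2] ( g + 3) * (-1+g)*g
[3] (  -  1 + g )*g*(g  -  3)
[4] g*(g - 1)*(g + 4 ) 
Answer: 3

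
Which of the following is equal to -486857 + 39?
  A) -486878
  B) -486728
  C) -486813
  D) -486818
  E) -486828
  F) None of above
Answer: D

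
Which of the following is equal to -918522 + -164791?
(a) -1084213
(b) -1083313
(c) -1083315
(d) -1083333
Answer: b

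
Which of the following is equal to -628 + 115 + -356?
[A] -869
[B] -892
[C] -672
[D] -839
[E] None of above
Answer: A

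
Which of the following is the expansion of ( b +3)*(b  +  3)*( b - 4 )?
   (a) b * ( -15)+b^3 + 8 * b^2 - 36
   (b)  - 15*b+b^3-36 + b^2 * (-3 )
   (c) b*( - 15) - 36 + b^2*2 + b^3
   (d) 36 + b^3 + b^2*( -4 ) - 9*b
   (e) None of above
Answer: c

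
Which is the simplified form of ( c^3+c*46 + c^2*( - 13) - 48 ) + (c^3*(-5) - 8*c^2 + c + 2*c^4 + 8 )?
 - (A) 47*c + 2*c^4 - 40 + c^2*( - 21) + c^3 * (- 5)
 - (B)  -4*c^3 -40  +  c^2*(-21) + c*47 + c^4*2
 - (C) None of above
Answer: B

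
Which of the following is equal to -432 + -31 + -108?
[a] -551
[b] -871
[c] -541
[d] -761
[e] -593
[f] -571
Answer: f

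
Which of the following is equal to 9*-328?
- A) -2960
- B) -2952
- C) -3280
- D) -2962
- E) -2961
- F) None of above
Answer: B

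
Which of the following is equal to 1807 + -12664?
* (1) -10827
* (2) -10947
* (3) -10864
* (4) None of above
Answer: 4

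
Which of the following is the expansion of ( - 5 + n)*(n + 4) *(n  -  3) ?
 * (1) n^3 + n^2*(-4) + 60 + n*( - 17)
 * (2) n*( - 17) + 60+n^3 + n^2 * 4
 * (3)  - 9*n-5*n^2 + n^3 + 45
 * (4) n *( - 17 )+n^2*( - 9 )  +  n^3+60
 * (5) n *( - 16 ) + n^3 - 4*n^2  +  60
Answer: 1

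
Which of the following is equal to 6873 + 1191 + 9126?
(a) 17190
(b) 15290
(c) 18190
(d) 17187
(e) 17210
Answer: a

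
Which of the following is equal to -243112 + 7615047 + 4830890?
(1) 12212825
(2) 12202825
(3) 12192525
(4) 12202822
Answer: 2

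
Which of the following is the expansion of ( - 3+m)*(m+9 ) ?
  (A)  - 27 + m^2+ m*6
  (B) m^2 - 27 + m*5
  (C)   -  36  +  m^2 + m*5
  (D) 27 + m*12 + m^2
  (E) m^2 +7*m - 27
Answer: A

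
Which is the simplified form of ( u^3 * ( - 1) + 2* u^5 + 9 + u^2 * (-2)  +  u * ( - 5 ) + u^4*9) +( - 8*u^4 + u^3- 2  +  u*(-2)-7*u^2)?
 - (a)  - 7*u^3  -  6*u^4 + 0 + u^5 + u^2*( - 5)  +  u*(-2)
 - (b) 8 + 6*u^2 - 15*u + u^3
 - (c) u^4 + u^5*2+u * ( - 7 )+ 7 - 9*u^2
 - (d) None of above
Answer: c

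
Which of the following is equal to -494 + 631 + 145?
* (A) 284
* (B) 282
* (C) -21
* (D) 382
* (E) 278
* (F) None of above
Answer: B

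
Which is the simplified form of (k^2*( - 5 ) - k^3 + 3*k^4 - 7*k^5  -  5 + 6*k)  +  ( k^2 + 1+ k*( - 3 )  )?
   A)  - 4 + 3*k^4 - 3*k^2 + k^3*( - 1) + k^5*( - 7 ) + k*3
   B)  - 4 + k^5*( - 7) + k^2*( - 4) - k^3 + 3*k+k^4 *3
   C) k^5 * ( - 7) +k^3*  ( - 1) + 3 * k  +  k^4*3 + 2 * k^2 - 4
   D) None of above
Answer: B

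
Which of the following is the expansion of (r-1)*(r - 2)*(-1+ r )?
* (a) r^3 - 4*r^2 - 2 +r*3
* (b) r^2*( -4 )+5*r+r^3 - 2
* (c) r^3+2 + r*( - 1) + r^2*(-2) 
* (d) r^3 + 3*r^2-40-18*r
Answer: b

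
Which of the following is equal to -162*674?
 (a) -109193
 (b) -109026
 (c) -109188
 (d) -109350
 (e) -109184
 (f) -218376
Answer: c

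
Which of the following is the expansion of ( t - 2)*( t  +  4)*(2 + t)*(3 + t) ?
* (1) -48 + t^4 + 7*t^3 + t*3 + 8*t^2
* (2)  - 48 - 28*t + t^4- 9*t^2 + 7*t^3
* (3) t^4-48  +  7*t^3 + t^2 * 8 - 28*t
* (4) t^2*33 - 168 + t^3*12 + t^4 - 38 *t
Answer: 3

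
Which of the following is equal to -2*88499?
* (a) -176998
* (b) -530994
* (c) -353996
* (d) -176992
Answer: a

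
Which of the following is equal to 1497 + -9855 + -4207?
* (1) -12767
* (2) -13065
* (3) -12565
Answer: 3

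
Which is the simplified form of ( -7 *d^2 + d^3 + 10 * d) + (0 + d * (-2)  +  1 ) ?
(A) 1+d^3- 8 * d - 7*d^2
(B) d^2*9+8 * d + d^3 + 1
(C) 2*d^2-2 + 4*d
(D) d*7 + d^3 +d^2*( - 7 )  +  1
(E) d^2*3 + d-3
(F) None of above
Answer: F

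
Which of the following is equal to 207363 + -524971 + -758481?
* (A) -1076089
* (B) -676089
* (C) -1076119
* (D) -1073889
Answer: A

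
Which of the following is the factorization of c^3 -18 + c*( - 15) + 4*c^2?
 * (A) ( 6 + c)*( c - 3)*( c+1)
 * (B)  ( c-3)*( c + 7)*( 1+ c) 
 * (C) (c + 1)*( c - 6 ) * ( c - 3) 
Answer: A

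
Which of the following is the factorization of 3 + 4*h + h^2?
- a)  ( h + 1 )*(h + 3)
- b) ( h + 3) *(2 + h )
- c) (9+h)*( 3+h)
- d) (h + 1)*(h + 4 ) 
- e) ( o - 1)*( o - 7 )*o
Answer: a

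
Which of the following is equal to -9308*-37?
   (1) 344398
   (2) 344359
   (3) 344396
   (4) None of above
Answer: 3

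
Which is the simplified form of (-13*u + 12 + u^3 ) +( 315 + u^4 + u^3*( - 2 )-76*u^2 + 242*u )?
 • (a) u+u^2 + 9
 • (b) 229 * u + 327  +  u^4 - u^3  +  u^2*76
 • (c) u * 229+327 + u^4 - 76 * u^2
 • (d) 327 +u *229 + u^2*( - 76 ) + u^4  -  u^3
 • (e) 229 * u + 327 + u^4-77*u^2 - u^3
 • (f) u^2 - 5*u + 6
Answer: d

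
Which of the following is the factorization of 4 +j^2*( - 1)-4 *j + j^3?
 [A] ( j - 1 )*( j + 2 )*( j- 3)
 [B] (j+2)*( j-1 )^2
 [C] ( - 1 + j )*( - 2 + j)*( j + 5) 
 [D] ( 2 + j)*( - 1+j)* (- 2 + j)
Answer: D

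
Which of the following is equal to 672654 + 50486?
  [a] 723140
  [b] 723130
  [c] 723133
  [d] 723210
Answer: a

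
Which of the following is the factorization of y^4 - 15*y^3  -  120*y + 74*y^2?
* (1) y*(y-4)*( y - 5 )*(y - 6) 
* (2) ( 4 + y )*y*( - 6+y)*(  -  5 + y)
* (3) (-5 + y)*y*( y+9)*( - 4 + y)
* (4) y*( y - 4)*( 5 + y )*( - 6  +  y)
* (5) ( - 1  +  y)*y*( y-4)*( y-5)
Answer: 1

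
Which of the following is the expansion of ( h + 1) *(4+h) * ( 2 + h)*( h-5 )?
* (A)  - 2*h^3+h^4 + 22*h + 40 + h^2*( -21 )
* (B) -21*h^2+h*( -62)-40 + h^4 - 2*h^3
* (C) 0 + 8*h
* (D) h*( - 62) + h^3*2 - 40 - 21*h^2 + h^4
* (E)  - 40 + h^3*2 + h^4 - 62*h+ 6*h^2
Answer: D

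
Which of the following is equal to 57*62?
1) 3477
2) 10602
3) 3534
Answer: 3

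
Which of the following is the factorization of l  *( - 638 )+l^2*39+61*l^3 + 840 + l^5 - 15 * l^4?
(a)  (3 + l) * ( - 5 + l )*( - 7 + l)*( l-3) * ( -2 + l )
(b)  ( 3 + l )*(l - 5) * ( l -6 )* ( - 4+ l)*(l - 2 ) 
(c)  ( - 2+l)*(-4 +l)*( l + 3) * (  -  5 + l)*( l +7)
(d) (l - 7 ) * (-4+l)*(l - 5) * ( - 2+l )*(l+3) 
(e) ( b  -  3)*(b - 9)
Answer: d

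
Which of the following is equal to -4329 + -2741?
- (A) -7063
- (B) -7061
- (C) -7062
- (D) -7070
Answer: D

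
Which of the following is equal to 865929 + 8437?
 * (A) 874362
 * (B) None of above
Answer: B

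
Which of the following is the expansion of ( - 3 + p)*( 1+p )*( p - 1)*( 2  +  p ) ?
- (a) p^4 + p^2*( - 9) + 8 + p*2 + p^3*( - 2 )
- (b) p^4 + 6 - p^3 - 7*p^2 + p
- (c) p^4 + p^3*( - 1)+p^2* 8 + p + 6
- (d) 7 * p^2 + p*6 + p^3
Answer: b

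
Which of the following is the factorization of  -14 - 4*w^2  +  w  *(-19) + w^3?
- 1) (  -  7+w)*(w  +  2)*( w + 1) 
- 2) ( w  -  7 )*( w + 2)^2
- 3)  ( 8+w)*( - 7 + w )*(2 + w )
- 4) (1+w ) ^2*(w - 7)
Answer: 1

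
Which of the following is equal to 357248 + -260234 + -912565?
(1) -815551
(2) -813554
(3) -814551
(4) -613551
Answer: 1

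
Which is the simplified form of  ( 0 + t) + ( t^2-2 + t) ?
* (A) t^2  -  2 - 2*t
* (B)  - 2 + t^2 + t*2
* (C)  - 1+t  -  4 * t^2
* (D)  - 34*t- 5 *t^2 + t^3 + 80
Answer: B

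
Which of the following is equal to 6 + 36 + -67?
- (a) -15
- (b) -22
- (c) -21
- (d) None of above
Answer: d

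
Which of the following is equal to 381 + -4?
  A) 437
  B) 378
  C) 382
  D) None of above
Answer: D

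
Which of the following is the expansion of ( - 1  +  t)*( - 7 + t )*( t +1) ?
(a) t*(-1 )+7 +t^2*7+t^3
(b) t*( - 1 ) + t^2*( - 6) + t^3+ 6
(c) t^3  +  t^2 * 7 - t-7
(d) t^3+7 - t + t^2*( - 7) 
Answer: d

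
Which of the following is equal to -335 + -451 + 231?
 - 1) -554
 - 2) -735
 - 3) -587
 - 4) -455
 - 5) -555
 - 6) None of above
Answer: 5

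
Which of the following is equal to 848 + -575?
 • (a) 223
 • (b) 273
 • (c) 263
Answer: b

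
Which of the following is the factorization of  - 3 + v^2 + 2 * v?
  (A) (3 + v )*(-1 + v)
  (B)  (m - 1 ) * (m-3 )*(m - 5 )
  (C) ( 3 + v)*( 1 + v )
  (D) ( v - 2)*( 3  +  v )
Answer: A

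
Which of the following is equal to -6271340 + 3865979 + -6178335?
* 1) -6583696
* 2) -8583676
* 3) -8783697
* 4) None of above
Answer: 4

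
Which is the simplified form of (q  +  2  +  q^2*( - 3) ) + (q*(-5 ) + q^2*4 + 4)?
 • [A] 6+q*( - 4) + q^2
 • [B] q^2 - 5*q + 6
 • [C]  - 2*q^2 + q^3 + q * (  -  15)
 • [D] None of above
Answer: A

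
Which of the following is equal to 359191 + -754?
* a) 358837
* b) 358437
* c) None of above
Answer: b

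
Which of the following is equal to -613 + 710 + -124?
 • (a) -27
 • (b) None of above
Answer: a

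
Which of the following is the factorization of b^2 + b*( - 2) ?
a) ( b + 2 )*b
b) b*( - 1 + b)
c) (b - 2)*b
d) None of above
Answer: c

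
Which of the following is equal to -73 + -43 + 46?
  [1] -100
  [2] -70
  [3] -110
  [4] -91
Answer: 2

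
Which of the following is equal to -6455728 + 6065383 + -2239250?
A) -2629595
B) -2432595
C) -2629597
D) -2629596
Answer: A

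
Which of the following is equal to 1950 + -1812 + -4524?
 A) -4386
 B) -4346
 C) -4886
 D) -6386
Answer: A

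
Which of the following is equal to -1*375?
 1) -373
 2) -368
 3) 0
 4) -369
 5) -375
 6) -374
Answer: 5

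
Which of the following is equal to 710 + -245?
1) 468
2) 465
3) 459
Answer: 2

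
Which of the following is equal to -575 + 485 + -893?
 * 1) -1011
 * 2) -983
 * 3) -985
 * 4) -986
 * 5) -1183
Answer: 2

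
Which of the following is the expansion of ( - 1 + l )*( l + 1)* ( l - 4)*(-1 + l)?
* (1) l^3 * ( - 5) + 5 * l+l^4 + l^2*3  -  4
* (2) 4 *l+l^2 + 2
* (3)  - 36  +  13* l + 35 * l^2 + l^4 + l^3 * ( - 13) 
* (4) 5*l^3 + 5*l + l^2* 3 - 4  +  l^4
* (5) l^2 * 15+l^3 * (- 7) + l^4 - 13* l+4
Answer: 1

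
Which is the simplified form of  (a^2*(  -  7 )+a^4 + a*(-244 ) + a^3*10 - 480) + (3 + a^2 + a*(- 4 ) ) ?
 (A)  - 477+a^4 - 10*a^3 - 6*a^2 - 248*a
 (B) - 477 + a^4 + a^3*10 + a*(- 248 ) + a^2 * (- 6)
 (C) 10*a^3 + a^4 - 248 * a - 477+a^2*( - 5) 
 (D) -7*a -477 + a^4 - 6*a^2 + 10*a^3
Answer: B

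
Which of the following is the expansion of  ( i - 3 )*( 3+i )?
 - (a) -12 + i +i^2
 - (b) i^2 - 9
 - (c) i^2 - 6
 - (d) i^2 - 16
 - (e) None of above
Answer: b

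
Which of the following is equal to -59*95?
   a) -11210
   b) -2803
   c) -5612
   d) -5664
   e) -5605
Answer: e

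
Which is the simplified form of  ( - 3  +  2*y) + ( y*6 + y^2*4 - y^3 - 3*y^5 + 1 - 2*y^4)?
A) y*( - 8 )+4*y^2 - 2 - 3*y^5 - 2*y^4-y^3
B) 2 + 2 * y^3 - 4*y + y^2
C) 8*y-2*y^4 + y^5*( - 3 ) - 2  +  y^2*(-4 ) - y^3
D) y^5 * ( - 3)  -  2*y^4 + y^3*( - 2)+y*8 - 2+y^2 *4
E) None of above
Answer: E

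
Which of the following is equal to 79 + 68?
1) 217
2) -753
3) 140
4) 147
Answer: 4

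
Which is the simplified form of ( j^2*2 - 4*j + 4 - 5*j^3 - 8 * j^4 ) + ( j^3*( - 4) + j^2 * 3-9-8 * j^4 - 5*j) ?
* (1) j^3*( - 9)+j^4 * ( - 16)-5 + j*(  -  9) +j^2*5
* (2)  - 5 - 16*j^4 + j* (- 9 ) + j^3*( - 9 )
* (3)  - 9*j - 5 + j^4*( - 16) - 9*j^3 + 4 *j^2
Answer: 1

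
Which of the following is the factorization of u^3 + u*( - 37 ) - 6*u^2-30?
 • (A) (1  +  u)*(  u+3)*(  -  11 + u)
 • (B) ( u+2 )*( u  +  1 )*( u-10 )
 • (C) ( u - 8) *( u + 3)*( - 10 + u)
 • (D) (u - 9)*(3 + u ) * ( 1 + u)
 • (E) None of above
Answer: E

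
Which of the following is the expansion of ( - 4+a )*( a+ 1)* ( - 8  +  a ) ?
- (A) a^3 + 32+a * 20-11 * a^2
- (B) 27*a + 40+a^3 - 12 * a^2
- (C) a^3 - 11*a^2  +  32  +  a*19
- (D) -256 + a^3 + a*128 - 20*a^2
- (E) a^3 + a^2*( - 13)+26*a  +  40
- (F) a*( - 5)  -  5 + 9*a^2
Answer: A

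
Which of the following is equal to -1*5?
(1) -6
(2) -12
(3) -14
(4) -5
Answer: 4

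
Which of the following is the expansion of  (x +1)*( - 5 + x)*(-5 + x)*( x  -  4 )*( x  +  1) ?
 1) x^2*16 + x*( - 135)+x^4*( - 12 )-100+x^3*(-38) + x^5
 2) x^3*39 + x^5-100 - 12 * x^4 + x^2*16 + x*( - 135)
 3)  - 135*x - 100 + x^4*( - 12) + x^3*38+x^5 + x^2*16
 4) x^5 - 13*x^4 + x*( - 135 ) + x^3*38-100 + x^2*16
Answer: 3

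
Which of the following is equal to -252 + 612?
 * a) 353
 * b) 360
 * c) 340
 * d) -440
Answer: b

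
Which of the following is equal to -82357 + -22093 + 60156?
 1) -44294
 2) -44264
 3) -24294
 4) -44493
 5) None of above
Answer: 1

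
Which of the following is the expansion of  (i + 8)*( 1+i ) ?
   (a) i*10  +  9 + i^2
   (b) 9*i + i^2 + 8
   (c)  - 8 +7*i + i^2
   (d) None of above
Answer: b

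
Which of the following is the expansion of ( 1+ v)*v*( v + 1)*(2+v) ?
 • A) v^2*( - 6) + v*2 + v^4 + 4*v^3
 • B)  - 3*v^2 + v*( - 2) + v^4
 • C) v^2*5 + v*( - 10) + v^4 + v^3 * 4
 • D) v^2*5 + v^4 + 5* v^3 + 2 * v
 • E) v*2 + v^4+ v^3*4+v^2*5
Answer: E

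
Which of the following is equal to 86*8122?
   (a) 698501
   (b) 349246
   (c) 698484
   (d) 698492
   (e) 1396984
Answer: d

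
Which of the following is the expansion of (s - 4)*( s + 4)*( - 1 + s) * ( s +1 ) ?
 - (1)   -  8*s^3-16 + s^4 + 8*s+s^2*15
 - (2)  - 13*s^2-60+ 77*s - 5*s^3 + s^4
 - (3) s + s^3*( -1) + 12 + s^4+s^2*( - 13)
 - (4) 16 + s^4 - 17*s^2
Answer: 4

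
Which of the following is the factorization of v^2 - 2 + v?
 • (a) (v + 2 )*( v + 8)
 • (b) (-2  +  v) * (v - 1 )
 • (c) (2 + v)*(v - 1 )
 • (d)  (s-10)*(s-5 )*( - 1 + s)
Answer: c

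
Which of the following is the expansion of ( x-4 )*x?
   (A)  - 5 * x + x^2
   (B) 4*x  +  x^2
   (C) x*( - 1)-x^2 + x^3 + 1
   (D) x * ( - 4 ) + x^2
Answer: D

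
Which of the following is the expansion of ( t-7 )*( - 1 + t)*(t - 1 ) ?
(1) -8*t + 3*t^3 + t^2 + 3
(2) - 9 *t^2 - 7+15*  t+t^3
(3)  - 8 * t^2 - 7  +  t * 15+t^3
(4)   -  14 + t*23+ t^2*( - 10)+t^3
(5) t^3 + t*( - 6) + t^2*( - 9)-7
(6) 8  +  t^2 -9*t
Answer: 2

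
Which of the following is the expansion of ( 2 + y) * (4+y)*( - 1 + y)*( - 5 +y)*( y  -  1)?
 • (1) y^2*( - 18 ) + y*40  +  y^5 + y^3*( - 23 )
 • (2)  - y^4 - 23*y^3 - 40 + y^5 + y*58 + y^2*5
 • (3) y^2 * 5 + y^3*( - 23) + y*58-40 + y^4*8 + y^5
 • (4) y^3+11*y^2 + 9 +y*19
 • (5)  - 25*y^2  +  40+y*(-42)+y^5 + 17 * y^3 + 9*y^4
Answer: 2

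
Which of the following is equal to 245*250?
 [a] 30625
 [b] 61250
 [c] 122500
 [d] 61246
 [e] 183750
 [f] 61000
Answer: b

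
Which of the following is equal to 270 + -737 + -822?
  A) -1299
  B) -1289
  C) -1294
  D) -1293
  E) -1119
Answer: B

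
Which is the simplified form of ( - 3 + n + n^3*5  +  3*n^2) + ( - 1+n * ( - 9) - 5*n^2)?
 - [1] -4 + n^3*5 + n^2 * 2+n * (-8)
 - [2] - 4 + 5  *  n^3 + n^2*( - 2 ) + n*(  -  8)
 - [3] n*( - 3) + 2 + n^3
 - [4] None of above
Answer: 2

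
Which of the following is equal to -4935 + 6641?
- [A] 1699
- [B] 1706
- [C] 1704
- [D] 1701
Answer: B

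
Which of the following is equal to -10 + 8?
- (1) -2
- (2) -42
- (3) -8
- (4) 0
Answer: 1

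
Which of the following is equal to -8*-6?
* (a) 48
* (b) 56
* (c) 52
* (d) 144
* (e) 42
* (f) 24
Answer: a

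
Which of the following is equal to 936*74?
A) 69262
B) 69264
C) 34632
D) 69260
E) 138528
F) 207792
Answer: B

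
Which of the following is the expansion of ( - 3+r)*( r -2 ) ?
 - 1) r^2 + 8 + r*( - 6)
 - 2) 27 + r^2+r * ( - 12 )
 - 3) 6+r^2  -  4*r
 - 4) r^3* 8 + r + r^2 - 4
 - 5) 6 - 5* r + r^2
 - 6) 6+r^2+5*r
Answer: 5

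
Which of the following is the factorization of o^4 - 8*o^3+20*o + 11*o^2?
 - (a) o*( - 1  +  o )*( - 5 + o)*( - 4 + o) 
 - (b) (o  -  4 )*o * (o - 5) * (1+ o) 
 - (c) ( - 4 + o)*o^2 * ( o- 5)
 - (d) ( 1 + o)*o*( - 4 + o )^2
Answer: b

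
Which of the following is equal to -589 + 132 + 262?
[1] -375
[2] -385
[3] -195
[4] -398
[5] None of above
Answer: 3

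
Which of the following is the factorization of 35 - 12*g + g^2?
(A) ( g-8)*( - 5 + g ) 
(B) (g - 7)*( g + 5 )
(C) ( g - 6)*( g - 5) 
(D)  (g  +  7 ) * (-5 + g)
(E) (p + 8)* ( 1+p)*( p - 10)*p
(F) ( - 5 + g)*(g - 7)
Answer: F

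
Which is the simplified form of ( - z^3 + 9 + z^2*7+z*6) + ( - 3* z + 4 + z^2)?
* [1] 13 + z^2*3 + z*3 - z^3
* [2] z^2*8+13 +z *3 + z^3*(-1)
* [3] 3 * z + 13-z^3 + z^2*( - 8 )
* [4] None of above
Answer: 2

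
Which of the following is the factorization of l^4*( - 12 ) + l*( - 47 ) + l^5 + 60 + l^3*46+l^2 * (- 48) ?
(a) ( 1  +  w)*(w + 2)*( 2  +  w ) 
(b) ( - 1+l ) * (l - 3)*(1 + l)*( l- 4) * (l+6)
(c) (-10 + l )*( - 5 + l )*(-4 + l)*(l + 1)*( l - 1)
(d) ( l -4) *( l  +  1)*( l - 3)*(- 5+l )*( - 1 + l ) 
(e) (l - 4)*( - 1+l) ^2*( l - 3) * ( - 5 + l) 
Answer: d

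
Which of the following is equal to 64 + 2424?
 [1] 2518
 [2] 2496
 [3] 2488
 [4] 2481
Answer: 3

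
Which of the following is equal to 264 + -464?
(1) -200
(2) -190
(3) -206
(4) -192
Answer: 1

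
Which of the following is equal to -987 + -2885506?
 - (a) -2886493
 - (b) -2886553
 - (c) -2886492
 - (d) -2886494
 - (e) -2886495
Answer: a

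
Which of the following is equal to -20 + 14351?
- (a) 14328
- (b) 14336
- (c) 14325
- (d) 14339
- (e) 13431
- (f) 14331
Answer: f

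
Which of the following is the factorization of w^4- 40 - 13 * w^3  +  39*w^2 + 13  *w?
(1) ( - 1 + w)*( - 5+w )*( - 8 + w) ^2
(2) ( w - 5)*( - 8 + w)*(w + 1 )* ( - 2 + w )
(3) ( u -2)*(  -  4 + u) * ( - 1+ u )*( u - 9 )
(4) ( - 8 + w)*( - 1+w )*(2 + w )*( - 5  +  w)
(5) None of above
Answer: 5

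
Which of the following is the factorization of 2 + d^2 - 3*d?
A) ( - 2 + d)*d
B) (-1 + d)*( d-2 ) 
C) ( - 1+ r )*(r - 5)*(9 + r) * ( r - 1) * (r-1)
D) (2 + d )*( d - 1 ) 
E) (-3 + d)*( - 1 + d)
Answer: B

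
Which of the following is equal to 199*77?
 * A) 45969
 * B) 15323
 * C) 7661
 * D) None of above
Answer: B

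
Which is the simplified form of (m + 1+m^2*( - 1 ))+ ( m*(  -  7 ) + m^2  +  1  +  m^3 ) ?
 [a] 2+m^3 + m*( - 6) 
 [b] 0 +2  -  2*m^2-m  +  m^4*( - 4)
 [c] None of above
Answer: a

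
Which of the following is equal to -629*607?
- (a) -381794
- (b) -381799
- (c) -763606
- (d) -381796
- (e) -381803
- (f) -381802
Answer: e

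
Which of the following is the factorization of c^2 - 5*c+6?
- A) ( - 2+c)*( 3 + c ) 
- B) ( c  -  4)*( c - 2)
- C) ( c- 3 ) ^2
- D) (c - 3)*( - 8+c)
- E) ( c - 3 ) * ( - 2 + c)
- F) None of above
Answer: E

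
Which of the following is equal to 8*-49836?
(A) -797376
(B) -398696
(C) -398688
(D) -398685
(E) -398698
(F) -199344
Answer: C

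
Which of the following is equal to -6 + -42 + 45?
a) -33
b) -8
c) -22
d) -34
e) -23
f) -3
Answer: f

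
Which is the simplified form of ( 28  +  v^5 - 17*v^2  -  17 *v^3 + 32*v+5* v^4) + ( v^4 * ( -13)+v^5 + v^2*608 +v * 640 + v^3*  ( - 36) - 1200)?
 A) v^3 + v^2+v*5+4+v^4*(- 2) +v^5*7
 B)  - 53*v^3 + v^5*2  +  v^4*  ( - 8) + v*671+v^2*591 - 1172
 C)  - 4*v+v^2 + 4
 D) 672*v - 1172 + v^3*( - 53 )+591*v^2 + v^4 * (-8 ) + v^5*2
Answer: D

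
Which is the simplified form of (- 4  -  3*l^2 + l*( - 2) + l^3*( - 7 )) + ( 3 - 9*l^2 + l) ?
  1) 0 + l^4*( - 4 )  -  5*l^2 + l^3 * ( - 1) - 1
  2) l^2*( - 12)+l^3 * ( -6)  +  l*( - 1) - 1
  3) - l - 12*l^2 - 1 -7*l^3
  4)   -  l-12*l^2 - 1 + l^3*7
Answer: 3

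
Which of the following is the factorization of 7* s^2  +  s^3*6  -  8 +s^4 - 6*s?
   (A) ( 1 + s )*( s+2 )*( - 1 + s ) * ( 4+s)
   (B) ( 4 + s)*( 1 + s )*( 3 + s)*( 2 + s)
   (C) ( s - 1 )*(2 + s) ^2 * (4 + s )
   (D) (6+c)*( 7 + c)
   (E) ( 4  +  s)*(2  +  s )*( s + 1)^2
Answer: A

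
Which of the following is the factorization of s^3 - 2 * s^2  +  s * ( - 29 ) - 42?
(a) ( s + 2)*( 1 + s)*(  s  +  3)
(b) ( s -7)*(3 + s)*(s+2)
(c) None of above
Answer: b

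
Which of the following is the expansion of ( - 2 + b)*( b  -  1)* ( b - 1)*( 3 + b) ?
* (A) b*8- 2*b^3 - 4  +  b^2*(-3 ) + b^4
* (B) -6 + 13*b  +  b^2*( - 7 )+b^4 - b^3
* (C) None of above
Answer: B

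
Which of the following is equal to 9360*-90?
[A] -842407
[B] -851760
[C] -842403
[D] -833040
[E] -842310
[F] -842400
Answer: F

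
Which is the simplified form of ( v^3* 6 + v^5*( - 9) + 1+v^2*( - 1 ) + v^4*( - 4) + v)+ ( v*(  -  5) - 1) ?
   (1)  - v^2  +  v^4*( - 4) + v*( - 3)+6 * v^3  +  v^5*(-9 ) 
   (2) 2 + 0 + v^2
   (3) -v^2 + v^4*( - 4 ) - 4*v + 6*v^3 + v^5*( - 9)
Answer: 3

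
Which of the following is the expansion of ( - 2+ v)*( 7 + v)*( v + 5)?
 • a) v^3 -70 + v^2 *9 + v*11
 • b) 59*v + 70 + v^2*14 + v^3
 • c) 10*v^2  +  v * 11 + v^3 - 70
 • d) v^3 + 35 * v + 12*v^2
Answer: c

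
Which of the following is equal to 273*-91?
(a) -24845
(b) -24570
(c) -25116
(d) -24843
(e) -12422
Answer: d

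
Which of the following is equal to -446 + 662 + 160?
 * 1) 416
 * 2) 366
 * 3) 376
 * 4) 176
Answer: 3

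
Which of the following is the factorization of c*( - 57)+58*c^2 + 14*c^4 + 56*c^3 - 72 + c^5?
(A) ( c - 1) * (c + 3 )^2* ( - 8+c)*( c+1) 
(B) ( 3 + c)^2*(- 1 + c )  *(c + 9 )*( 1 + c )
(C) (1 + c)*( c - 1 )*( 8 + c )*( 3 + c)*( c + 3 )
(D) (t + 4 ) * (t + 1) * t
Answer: C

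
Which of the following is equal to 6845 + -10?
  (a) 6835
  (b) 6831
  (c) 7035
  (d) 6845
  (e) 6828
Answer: a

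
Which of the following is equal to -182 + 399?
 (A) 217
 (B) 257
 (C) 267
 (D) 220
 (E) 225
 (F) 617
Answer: A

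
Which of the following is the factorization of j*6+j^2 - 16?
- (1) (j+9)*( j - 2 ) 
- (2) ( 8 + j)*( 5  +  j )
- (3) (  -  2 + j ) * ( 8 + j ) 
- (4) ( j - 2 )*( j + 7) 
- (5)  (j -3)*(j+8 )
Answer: 3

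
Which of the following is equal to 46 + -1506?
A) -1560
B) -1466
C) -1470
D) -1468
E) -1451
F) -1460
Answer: F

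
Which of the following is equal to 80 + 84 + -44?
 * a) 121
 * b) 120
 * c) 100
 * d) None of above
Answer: b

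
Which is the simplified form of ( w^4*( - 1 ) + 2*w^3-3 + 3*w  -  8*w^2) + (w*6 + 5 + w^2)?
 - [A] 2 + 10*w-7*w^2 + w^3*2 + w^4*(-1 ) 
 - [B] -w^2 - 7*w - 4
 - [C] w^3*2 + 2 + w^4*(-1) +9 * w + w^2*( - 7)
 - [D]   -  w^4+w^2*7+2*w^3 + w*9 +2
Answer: C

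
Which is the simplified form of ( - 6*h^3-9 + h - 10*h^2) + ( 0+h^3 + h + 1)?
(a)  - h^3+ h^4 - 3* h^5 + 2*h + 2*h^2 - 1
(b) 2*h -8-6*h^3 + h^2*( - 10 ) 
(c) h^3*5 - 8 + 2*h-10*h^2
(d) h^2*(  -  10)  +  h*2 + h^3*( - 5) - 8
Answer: d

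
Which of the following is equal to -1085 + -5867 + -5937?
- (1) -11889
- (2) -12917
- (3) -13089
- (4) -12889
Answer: 4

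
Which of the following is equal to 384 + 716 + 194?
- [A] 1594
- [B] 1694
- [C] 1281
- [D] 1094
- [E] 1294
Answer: E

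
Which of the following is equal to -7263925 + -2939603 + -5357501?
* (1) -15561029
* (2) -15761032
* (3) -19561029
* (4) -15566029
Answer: 1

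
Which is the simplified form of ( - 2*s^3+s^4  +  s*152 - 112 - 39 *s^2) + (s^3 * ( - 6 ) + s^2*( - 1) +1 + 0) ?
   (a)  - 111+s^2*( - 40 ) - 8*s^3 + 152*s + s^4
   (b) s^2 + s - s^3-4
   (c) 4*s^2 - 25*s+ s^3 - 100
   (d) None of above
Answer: a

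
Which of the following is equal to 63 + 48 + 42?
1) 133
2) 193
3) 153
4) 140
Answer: 3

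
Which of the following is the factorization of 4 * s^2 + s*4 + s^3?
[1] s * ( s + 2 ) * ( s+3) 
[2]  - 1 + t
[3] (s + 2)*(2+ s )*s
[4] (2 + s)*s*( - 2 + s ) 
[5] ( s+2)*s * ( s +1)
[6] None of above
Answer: 3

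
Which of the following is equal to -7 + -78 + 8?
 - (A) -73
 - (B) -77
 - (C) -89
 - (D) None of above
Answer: B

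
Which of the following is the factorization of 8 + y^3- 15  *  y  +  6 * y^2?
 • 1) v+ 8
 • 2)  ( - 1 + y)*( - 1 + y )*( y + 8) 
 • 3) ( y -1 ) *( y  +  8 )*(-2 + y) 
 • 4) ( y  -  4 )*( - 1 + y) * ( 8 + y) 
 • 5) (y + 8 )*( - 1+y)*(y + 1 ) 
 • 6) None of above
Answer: 2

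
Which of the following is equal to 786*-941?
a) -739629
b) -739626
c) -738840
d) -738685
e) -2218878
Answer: b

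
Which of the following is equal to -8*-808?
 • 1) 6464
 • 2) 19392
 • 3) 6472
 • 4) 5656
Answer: 1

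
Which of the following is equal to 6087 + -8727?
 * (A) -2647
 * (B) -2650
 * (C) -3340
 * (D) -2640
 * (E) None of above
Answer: D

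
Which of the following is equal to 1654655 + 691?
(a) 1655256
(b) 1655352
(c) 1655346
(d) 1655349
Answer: c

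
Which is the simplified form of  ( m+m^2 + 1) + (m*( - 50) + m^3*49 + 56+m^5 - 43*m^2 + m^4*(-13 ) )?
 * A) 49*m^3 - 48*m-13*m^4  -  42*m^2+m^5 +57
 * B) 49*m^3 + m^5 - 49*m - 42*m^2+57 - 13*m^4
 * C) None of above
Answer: B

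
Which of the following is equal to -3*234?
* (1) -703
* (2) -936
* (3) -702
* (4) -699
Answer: 3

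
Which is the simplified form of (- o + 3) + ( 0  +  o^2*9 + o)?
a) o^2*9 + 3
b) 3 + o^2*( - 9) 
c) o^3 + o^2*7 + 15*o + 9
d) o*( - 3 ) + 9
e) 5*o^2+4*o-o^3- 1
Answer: a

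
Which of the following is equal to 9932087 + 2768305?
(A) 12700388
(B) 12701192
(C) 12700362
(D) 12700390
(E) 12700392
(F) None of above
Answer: E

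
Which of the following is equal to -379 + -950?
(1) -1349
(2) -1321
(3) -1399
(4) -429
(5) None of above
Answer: 5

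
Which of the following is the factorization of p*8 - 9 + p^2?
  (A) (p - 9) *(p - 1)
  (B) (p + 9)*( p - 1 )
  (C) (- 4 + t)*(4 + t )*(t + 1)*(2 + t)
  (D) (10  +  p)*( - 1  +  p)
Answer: B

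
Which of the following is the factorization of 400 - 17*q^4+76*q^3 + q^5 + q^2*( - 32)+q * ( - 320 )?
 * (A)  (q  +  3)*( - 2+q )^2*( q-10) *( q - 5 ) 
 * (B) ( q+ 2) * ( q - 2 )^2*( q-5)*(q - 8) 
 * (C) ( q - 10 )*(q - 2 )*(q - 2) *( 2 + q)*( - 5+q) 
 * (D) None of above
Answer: C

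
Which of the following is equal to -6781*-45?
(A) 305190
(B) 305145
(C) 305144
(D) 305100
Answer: B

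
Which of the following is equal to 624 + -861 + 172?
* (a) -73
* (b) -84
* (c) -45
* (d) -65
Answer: d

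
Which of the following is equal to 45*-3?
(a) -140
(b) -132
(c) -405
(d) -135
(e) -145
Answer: d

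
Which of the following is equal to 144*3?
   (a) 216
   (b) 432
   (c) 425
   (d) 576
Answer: b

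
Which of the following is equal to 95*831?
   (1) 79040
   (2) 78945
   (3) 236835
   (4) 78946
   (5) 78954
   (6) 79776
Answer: 2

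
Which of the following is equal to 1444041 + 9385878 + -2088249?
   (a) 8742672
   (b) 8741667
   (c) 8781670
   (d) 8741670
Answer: d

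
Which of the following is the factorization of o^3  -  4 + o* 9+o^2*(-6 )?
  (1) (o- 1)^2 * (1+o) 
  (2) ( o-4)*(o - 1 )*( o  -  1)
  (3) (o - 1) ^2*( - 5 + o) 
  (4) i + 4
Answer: 2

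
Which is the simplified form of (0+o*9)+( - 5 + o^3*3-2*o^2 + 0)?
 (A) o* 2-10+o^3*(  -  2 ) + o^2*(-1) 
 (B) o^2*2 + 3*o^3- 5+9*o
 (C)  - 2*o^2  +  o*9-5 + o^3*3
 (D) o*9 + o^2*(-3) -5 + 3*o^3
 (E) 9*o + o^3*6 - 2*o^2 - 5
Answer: C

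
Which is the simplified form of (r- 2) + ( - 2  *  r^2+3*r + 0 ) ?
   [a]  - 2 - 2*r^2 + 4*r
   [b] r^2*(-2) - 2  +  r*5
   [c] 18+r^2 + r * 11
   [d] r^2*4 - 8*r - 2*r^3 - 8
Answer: a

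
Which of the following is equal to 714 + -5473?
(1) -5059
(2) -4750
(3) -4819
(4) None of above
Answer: 4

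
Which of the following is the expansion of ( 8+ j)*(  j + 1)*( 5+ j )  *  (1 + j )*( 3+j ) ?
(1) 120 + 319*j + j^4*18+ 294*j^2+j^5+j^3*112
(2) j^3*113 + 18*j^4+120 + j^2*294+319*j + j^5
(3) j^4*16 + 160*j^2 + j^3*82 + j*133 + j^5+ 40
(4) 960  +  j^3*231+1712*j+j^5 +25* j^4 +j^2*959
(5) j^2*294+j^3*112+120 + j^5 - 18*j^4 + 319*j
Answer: 1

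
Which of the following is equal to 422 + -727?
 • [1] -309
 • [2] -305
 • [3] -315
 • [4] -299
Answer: 2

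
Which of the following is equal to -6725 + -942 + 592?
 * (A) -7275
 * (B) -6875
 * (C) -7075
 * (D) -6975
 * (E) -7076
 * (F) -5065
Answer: C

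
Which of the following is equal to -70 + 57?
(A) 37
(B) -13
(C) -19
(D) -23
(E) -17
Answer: B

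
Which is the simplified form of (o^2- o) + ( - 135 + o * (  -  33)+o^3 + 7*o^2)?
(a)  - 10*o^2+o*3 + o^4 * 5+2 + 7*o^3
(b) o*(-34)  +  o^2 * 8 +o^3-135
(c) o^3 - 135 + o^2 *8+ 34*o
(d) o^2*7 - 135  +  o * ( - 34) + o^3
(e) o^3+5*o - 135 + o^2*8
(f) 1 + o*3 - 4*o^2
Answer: b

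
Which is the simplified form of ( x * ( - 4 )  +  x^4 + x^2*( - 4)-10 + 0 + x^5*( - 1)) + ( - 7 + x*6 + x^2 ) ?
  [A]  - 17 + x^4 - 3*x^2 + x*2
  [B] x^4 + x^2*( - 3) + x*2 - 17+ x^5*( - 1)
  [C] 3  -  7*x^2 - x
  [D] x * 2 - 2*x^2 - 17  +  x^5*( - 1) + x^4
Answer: B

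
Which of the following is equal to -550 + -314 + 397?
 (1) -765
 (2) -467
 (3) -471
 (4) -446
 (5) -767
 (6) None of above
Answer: 2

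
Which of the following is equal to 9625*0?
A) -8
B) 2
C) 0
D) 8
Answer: C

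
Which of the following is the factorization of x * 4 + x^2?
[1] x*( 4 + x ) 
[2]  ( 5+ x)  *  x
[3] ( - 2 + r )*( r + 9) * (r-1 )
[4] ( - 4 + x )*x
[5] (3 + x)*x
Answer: 1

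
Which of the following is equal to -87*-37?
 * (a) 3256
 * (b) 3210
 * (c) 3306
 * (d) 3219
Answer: d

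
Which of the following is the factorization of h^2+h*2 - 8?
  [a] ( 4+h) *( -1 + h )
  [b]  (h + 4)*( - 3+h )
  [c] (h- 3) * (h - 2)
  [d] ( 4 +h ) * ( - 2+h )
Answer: d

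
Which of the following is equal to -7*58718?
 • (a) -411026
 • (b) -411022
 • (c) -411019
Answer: a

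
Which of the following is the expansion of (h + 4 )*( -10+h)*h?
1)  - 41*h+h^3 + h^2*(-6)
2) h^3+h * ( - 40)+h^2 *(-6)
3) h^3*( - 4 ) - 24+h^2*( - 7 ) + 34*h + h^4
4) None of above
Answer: 2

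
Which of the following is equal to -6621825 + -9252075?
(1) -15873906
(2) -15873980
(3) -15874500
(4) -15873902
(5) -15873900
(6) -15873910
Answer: 5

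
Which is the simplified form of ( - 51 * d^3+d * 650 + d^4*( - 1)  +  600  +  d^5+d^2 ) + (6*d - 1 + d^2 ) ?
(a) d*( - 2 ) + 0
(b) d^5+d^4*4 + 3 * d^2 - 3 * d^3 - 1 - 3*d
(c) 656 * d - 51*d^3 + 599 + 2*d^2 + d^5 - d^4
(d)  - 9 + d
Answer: c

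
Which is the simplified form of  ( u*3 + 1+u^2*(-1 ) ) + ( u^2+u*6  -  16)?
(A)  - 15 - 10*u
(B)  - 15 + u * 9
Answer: B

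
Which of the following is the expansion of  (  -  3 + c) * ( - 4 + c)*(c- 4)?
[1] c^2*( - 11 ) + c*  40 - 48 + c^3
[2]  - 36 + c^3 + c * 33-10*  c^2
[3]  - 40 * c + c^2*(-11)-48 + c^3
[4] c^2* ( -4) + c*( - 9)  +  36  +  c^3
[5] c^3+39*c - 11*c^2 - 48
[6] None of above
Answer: 1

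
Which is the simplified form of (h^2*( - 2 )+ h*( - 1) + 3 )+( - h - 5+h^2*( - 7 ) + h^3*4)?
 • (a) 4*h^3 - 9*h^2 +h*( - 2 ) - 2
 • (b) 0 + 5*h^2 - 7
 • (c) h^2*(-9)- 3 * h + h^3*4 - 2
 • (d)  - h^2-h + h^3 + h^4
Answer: a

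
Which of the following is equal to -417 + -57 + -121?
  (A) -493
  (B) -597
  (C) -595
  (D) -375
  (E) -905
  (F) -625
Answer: C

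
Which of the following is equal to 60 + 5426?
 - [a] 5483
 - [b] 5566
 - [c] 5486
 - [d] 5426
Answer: c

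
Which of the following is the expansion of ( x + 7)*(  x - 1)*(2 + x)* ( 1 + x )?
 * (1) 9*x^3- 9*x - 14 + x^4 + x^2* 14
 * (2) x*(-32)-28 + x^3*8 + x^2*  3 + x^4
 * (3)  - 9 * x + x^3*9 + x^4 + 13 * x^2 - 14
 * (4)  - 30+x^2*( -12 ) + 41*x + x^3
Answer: 3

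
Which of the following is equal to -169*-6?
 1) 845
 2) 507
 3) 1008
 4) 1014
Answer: 4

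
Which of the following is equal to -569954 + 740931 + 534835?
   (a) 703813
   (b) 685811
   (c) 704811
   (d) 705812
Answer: d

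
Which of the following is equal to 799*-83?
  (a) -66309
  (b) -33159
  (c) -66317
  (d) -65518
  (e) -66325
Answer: c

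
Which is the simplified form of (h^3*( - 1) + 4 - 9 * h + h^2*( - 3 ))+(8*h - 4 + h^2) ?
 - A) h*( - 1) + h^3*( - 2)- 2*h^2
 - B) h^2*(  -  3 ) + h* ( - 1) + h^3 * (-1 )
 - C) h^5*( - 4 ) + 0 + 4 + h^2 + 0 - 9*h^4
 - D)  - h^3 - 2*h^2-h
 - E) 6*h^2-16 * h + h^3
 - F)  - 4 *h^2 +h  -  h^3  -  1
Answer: D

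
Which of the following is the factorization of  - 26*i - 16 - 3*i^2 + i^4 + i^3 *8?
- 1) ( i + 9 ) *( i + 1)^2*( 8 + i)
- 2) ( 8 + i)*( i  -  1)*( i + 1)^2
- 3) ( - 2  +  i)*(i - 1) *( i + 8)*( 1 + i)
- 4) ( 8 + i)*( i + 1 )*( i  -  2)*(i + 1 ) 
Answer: 4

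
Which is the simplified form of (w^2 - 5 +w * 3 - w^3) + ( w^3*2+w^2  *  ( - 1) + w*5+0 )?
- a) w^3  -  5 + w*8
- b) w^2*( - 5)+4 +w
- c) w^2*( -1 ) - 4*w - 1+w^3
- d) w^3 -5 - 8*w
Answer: a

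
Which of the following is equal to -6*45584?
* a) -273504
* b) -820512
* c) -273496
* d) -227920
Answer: a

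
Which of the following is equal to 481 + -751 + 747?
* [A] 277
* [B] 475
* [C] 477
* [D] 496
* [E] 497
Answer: C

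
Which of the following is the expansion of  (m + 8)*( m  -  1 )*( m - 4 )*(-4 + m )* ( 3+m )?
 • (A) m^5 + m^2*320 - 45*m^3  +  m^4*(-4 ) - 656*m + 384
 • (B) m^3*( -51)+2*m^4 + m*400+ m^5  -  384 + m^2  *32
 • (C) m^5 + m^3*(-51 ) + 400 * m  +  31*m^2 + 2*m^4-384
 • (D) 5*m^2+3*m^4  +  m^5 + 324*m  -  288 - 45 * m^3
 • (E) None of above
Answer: B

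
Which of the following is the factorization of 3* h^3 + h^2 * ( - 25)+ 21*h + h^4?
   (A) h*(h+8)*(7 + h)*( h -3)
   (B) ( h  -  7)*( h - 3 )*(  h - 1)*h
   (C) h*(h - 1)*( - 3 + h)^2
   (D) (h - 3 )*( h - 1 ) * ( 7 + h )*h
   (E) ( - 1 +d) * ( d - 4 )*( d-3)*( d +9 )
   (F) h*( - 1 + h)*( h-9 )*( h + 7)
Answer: D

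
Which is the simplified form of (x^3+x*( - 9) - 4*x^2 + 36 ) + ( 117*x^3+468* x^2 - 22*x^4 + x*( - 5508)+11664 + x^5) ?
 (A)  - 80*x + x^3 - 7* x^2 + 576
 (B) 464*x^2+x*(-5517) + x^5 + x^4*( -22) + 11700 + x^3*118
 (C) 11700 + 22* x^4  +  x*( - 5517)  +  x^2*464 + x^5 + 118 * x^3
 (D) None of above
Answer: B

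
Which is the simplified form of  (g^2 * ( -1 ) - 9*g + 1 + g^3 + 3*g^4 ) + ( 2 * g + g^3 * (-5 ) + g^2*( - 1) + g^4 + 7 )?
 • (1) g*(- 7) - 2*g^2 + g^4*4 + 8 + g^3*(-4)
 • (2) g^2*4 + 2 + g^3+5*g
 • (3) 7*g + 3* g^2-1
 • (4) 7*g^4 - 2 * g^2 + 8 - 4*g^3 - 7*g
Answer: 1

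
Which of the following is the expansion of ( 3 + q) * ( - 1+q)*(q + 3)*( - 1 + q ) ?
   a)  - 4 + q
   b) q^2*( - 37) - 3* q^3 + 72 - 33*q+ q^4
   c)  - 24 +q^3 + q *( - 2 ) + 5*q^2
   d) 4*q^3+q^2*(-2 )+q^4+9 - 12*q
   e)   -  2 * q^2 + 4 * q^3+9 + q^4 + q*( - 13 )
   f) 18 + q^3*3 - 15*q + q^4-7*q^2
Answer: d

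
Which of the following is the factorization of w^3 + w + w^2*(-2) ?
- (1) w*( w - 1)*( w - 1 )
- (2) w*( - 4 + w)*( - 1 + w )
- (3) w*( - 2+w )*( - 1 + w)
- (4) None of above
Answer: 1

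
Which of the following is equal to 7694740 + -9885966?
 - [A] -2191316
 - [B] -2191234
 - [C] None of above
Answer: C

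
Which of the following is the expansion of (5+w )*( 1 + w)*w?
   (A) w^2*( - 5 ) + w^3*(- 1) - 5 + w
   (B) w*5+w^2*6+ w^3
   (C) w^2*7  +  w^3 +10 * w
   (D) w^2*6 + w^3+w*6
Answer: B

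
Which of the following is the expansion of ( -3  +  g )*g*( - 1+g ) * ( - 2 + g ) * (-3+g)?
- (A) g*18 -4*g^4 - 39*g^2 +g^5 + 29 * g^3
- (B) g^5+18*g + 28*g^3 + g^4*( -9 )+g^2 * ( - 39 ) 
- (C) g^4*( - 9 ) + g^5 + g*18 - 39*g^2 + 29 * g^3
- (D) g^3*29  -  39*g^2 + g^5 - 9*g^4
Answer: C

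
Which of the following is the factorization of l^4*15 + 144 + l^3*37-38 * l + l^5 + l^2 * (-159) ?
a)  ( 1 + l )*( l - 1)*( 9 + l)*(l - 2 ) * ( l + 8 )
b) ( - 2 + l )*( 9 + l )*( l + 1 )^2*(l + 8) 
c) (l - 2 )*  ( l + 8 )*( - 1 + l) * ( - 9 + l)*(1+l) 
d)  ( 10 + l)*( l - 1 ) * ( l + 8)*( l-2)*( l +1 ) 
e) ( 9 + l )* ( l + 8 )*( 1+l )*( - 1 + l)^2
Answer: a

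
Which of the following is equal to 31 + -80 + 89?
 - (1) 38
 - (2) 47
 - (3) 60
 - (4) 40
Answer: 4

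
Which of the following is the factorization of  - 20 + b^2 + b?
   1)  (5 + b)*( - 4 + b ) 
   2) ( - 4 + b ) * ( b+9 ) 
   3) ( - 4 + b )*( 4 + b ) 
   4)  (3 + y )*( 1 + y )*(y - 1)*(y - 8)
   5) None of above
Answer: 1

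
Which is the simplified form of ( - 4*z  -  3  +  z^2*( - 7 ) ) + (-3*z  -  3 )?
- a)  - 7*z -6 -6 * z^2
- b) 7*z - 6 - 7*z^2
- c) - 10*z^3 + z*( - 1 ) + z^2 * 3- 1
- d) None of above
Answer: d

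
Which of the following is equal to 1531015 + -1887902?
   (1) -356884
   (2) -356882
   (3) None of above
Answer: 3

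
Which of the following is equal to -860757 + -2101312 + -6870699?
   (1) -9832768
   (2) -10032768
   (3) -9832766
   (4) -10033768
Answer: 1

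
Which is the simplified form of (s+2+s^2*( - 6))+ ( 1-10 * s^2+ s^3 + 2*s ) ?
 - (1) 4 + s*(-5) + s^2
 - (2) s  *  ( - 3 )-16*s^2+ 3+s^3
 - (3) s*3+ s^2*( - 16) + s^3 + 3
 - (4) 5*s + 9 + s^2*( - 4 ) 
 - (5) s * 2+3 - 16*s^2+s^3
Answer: 3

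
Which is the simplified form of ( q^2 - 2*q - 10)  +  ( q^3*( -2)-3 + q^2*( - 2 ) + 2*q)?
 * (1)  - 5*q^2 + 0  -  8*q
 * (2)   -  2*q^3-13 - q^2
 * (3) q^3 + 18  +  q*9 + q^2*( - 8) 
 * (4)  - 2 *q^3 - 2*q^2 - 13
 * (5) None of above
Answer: 2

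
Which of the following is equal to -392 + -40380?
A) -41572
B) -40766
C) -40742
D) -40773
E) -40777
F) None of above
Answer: F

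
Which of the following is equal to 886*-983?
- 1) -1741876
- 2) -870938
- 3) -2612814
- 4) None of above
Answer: 2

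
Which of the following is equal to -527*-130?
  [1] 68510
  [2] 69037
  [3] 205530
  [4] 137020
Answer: 1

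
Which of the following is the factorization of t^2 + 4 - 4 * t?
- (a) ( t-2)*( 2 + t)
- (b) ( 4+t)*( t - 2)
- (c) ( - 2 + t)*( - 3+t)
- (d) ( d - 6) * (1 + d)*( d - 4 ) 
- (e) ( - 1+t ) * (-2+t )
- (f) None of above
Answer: f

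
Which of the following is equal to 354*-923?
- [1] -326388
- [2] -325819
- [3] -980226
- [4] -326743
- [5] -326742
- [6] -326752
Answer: 5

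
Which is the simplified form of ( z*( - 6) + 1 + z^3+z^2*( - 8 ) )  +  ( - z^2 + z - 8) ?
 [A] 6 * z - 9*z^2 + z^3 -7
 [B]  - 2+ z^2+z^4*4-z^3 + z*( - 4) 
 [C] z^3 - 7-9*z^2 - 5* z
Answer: C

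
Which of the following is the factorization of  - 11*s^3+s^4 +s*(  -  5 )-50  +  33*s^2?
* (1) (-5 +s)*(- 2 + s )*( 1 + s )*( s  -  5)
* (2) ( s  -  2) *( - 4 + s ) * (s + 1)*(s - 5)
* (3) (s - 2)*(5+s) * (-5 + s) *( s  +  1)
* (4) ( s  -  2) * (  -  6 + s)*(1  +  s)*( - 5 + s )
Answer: 1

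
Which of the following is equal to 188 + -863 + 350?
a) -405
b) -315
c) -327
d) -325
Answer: d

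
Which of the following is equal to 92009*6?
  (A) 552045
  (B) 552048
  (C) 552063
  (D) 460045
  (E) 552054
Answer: E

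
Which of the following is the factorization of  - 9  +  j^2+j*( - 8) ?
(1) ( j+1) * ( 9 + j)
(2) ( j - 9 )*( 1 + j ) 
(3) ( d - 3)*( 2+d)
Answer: 2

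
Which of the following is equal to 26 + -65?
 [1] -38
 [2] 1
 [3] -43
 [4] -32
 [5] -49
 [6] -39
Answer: 6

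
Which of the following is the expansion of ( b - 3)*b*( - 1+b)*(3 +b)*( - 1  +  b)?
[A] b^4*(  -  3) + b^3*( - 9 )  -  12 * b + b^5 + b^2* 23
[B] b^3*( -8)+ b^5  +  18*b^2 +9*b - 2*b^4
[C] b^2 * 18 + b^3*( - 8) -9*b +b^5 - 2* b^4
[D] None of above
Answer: C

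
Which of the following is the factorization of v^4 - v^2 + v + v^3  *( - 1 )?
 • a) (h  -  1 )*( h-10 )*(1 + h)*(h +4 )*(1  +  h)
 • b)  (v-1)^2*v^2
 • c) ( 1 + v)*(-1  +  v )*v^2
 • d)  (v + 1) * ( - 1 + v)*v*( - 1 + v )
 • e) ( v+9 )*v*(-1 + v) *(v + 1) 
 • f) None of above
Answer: d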